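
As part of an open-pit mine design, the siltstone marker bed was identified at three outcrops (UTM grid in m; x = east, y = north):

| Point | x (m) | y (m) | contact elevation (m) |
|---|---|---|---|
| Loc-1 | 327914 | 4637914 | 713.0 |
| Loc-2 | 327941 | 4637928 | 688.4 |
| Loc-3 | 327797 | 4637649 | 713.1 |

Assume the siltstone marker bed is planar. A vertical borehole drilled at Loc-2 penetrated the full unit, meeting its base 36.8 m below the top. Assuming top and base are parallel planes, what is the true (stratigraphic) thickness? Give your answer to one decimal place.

Two edge vectors: Loc-1→Loc-2 = (27, 14, -24.6), Loc-1→Loc-3 = (-117, -265, 0.1).
Normal n = (Loc-1→Loc-2) × (Loc-1→Loc-3) = (-6517.6, 2875.5, -5517).
So ∂z/∂x = −n_x/n_z = −1.18137 and ∂z/∂y = −n_y/n_z = 0.52121.
|∇z| = √(a²+b²) = 1.29123, so dip δ = arctan(1.29123) = 52.24°.
True thickness = vertical thickness × cos δ = 36.8 × cos 52.24° = 22.5 m.

22.5 m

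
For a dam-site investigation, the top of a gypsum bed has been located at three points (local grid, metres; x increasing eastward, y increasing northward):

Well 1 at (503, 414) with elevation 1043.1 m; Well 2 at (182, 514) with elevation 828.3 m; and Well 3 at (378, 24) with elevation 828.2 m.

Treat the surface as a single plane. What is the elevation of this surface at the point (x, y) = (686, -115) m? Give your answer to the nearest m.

Let the plane be z = a·x + b·y + c.
Well 2−Well 1: −321a + 100b = −214.8;  Well 3−Well 1: −125a − 390b = −214.9.
Solving gives a = 0.76449, b = 0.30600.
Then c = 1043.1 − a·503 − b·414 = 531.88.
At (686, -115): z = 524.4 − 35.2 + 531.88 = 1021.1 m.

1021 m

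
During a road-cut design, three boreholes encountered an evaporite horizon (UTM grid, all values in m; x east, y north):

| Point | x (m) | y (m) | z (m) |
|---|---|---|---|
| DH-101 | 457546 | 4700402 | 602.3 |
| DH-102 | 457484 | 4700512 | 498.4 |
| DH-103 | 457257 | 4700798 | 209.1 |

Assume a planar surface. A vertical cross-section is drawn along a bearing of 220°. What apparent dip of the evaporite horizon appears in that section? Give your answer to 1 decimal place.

Two edge vectors: DH-101→DH-102 = (-62, 110, -103.9), DH-101→DH-103 = (-289, 396, -393.2).
Normal n = (DH-101→DH-102) × (DH-101→DH-103) = (-2107.6, 5648.7, 7238).
So ∂z/∂x = −n_x/n_z = 0.29119 and ∂z/∂y = −n_y/n_z = −0.78042.
Unit vector along 220° is (sin 220°, cos 220°) = (-0.6428, -0.7660).
Slope in that direction = a·(-0.6428) + b·(-0.7660) = 0.41067.
Apparent dip = arctan|0.41067| = 22.3° (true dip is 39.8°, so apparent ≤ true as expected).

22.3°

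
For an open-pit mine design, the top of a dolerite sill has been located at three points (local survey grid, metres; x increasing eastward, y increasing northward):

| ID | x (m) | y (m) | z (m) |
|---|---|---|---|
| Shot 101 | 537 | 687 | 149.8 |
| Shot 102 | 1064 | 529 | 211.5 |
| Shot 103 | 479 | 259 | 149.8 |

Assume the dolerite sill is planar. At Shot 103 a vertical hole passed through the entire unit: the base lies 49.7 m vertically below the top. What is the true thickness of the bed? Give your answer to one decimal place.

Let the plane be z = a·x + b·y + c.
Shot 102−Shot 101: 527a − 158b = 61.7;  Shot 103−Shot 101: −58a − 428b = 0.
Solving gives a = 0.11251, b = −0.01525.
|∇z| = √(a²+b²) = 0.11354, so dip δ = arctan(0.11354) = 6.48°.
True thickness = vertical thickness × cos δ = 49.7 × cos 6.48° = 49.4 m.

49.4 m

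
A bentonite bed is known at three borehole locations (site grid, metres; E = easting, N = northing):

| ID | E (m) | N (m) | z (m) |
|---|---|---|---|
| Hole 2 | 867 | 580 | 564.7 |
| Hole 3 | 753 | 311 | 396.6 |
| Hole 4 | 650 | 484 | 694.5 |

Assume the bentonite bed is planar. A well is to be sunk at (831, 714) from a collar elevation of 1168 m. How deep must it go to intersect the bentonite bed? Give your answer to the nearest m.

Let the plane be z = a·E + b·N + c.
Hole 3−Hole 2: −114a − 269b = −168.1;  Hole 4−Hole 2: −217a − 96b = 129.8.
Solving gives a = −1.07643, b = 1.08109.
Then c = 564.7 − a·867 − b·580 = 870.93.
At (831, 714): z_contact = −894.5 + 771.9 + 870.93 = 748.3 m.
Depth below ground = 1168 − 748.3 = 420 m.

420 m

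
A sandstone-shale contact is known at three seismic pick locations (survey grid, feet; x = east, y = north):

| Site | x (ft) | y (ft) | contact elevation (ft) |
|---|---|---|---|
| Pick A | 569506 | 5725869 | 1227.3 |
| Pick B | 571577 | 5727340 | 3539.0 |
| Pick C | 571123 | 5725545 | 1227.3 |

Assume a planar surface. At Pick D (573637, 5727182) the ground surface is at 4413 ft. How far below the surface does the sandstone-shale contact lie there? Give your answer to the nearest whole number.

562 ft

Let the plane be z = a·x + b·y + c.
Pick B−Pick A: 2071a + 1471b = 2311.7;  Pick C−Pick A: 1617a − 324b = 0.
Solving gives a = 0.24560208, b = 1.22573630.
Then c = 1227.3 − a·569506 − b·5725869 = −7157050.03.
At (573637, 5727182): z_contact = 140886.4 + 7020014.9 − 7157050.03 = 3851.3 ft.
Depth below ground = 4413 − 3851.3 = 562 ft.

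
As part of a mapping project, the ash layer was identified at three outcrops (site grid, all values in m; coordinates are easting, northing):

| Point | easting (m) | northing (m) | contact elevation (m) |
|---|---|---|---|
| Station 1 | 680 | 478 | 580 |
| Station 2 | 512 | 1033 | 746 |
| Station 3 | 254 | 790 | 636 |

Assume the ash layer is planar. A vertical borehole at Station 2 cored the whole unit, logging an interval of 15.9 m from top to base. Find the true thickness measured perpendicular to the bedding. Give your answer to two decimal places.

15.00 m

Two edge vectors: Station 1→Station 2 = (-168, 555, 166), Station 1→Station 3 = (-426, 312, 56).
Normal n = (Station 1→Station 2) × (Station 1→Station 3) = (-20712, -61308, 184014).
So ∂z/∂easting = −n_x/n_z = 0.11256 and ∂z/∂northing = −n_y/n_z = 0.33317.
|∇z| = √(a²+b²) = 0.35167, so dip δ = arctan(0.35167) = 19.38°.
True thickness = vertical thickness × cos δ = 15.9 × cos 19.38° = 15.00 m.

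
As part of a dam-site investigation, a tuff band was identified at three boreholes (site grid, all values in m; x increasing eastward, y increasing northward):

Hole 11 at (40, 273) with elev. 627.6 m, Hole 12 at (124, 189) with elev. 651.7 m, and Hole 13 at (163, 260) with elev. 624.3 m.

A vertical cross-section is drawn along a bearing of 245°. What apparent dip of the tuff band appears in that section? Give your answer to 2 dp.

Let the plane be z = a·x + b·y + c.
Hole 12−Hole 11: 84a − 84b = 24.1;  Hole 13−Hole 11: 123a − 13b = −3.3.
Solving gives a = −0.06391, b = −0.35081.
Unit vector along 245° is (sin 245°, cos 245°) = (-0.9063, -0.4226).
Slope in that direction = a·(-0.9063) + b·(-0.4226) = 0.20618.
Apparent dip = arctan|0.20618| = 11.65° (true dip is 19.6°, so apparent ≤ true as expected).

11.65°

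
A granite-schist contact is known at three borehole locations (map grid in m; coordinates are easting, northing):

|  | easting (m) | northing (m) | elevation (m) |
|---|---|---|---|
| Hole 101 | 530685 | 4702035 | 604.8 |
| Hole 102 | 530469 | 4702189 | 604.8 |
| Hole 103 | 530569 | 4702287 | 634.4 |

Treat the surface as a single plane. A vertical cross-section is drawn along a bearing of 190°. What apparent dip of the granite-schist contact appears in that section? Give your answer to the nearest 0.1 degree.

11.0°

Let the plane be z = a·easting + b·northing + c.
Hole 102−Hole 101: −216a + 154b = 0;  Hole 103−Hole 101: −116a + 252b = 29.6.
Solving gives a = 0.12466, b = 0.17484.
Unit vector along 190° is (sin 190°, cos 190°) = (-0.1736, -0.9848).
Slope in that direction = a·(-0.1736) + b·(-0.9848) = −0.19383.
Apparent dip = arctan|0.19383| = 11.0° (true dip is 12.1°, so apparent ≤ true as expected).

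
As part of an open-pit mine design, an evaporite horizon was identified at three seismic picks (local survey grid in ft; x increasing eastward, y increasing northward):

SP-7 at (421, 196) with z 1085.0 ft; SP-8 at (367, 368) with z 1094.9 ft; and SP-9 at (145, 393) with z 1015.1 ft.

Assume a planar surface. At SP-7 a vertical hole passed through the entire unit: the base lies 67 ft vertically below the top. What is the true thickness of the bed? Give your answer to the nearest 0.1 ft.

Two edge vectors: SP-7→SP-8 = (-54, 172, 9.9), SP-7→SP-9 = (-276, 197, -69.9).
Normal n = (SP-7→SP-8) × (SP-7→SP-9) = (-13973.1, -6507, 36834).
So ∂z/∂x = −n_x/n_z = 0.37935 and ∂z/∂y = −n_y/n_z = 0.17666.
|∇z| = √(a²+b²) = 0.41847, so dip δ = arctan(0.41847) = 22.71°.
True thickness = vertical thickness × cos δ = 67 × cos 22.71° = 61.8 ft.

61.8 ft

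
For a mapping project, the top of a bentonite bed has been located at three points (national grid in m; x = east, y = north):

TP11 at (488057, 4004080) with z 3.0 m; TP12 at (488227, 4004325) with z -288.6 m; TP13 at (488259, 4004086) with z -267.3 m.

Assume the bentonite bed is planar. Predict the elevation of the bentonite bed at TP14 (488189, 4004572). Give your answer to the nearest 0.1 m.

Two edge vectors: TP11→TP12 = (170, 245, -291.6), TP11→TP13 = (202, 6, -270.3).
Normal n = (TP11→TP12) × (TP11→TP13) = (-64473.9, -12952.2, -48470).
So ∂z/∂x = −n_x/n_z = −1.330181556 and ∂z/∂y = −n_y/n_z = −0.267220961.
Intercept c from TP11: 3 + 649204.42 + 1069974.11 = 1719181.53.
At (488189, 4004572): z = −649380.0 − 1070105.6 + 1719181.53 = -304.1 m.

-304.1 m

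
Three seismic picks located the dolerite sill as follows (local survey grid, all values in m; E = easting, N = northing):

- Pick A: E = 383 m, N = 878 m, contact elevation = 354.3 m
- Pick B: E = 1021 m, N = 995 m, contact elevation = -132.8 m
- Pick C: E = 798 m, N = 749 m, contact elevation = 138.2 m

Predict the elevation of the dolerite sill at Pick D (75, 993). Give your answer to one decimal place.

505.2 m

Let the plane be z = a·E + b·N + c.
Pick B−Pick A: 638a + 117b = −487.1;  Pick C−Pick A: 415a − 129b = −216.1.
Solving gives a = −0.673404, b = −0.491183.
Then c = 354.3 − a·383 − b·878 = 1043.47.
At (75, 993): z = −50.5 − 487.7 + 1043.47 = 505.2 m.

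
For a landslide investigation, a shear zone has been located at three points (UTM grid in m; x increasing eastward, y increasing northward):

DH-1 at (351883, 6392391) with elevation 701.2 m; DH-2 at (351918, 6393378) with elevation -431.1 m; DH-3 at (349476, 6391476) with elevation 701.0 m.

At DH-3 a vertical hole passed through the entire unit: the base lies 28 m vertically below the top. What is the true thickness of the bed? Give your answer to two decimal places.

Let the plane be z = a·x + b·y + c.
DH-2−DH-1: 35a + 987b = −1132.3;  DH-3−DH-1: −2407a − 915b = −0.2.
Solving gives a = 0.44215, b = −1.16289.
|∇z| = √(a²+b²) = 1.24411, so dip δ = arctan(1.24411) = 51.21°.
True thickness = vertical thickness × cos δ = 28 × cos 51.21° = 17.54 m.

17.54 m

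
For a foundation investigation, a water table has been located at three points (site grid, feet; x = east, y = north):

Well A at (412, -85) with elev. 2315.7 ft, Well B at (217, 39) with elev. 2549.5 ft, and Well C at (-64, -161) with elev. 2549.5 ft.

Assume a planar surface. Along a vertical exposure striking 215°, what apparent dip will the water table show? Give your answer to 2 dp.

Two edge vectors: Well A→Well B = (-195, 124, 233.8), Well A→Well C = (-476, -76, 233.8).
Normal n = (Well A→Well B) × (Well A→Well C) = (46760, -65697.8, 73844).
So ∂z/∂x = −n_x/n_z = −0.63323 and ∂z/∂y = −n_y/n_z = 0.88968.
Unit vector along 215° is (sin 215°, cos 215°) = (-0.5736, -0.8192).
Slope in that direction = a·(-0.5736) + b·(-0.8192) = −0.36558.
Apparent dip = arctan|0.36558| = 20.08° (true dip is 47.5°, so apparent ≤ true as expected).

20.08°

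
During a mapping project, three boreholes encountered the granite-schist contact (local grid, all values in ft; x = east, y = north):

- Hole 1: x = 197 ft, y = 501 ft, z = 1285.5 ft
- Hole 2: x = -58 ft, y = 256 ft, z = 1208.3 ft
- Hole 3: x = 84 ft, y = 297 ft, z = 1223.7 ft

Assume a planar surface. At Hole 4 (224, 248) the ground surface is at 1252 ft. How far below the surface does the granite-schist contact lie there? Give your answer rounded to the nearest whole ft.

Two edge vectors: Hole 1→Hole 2 = (-255, -245, -77.2), Hole 1→Hole 3 = (-113, -204, -61.8).
Normal n = (Hole 1→Hole 2) × (Hole 1→Hole 3) = (-607.8, -7035.4, 24335).
So ∂z/∂x = −n_x/n_z = 0.02498 and ∂z/∂y = −n_y/n_z = 0.28911.
Intercept c from Hole 1: 1285.5 − 4.92 − 144.84 = 1135.74.
At (224, 248): z_contact = 5.6 + 71.7 + 1135.74 = 1213.0 ft.
Depth below ground = 1252 − 1213.0 = 39 ft.

39 ft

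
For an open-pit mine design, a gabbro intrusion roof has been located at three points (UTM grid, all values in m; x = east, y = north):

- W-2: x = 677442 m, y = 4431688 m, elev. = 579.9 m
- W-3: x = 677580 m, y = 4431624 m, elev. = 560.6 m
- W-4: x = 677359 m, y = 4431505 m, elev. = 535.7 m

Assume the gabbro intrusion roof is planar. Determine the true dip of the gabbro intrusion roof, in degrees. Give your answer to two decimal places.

Two edge vectors: W-2→W-3 = (138, -64, -19.3), W-2→W-4 = (-83, -183, -44.2).
Normal n = (W-2→W-3) × (W-2→W-4) = (-703.1, 7701.5, -30566).
So ∂z/∂x = −n_x/n_z = −0.02300 and ∂z/∂y = −n_y/n_z = 0.25196.
Gradient magnitude |∇z| = √(a² + b²) = √(0.00053 + 0.06349) = 0.25301.
True dip = arctan(0.25301) = 14.20°, dipping toward S (azimuth ≈ 175°).

14.20°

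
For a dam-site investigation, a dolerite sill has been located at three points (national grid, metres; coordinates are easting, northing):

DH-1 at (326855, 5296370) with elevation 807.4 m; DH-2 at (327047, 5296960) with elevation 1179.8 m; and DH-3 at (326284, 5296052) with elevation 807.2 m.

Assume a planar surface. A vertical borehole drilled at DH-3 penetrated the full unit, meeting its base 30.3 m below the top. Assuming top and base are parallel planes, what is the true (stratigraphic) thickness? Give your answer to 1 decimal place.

Let the plane be z = a·easting + b·northing + c.
DH-2−DH-1: 192a + 590b = 372.4;  DH-3−DH-1: −571a − 318b = −0.2.
Solving gives a = −0.42890, b = 0.77076.
|∇z| = √(a²+b²) = 0.88206, so dip δ = arctan(0.88206) = 41.41°.
True thickness = vertical thickness × cos δ = 30.3 × cos 41.41° = 22.7 m.

22.7 m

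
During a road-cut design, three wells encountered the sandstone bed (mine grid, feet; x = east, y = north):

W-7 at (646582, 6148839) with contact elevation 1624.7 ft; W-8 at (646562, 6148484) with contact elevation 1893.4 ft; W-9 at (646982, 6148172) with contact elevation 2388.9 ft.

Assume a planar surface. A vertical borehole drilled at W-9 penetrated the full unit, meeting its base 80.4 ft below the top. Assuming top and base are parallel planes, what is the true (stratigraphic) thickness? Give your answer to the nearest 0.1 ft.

57.2 ft

Two edge vectors: W-7→W-8 = (-20, -355, 268.7), W-7→W-9 = (400, -667, 764.2).
Normal n = (W-7→W-8) × (W-7→W-9) = (-92068.1, 122764, 155340).
So ∂z/∂x = −n_x/n_z = 0.59269 and ∂z/∂y = −n_y/n_z = −0.79029.
|∇z| = √(a²+b²) = 0.98785, so dip δ = arctan(0.98785) = 44.65°.
True thickness = vertical thickness × cos δ = 80.4 × cos 44.65° = 57.2 ft.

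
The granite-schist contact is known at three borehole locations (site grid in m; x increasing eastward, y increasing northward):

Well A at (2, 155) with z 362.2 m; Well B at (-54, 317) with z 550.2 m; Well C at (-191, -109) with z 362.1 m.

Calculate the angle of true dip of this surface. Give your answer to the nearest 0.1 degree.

53.2°

Let the plane be z = a·x + b·y + c.
Well B−Well A: −56a + 162b = 188;  Well C−Well A: −193a − 264b = −0.1.
Solving gives a = −1.07743, b = 0.78805.
Gradient magnitude |∇z| = √(a² + b²) = √(1.16086 + 0.62102) = 1.33487.
True dip = arctan(1.33487) = 53.2°, dipping toward SE (azimuth ≈ 126°).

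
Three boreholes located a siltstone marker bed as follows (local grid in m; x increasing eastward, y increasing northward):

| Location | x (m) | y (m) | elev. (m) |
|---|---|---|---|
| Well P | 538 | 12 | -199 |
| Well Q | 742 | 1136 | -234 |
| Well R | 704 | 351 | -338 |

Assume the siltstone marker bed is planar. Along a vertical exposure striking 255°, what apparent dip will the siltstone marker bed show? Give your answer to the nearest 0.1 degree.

48.7°

Two edge vectors: Well P→Well Q = (204, 1124, -35), Well P→Well R = (166, 339, -139).
Normal n = (Well P→Well Q) × (Well P→Well R) = (-144371, 22546, -117428).
So ∂z/∂x = −n_x/n_z = −1.22944 and ∂z/∂y = −n_y/n_z = 0.19200.
Unit vector along 255° is (sin 255°, cos 255°) = (-0.9659, -0.2588).
Slope in that direction = a·(-0.9659) + b·(-0.2588) = 1.13786.
Apparent dip = arctan|1.13786| = 48.7° (true dip is 51.2°, so apparent ≤ true as expected).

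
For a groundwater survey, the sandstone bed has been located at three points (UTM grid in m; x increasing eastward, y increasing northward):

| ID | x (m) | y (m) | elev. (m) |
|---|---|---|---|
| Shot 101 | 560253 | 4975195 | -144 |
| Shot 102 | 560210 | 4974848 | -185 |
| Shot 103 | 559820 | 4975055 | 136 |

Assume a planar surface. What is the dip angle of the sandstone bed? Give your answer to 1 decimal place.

Let the plane be z = a·x + b·y + c.
Shot 102−Shot 101: −43a − 347b = −41;  Shot 103−Shot 101: −433a − 140b = 280.
Solving gives a = −0.71344, b = 0.20656.
Gradient magnitude |∇z| = √(a² + b²) = √(0.50900 + 0.04267) = 0.74274.
True dip = arctan(0.74274) = 36.6°, dipping toward ESE (azimuth ≈ 106°).

36.6°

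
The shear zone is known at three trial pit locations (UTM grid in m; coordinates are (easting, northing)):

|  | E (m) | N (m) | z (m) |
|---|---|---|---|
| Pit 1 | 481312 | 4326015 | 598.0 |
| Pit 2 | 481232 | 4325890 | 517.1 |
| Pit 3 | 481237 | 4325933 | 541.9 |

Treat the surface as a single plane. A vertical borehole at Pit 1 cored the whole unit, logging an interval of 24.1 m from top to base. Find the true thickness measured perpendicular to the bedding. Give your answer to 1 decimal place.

Two edge vectors: Pit 1→Pit 2 = (-80, -125, -80.9), Pit 1→Pit 3 = (-75, -82, -56.1).
Normal n = (Pit 1→Pit 2) × (Pit 1→Pit 3) = (378.7, 1579.5, -2815).
So ∂z/∂E = −n_x/n_z = 0.13453 and ∂z/∂N = −n_y/n_z = 0.56110.
|∇z| = √(a²+b²) = 0.57700, so dip δ = arctan(0.57700) = 29.99°.
True thickness = vertical thickness × cos δ = 24.1 × cos 29.99° = 20.9 m.

20.9 m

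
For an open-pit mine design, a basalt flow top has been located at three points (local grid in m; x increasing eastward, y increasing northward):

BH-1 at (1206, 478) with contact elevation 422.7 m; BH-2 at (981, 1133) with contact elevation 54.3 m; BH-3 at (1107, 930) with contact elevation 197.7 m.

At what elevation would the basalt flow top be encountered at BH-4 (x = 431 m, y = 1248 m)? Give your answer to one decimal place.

-275.5 m

Two edge vectors: BH-1→BH-2 = (-225, 655, -368.4), BH-1→BH-3 = (-99, 452, -225).
Normal n = (BH-1→BH-2) × (BH-1→BH-3) = (19141.8, -14153.4, -36855).
So ∂z/∂x = −n_x/n_z = 0.519381 and ∂z/∂y = −n_y/n_z = −0.384029.
Intercept c from BH-1: 422.7 − 626.37 + 183.57 = −20.11.
At (431, 1248): z = 223.9 − 479.3 − 20.11 = -275.5 m.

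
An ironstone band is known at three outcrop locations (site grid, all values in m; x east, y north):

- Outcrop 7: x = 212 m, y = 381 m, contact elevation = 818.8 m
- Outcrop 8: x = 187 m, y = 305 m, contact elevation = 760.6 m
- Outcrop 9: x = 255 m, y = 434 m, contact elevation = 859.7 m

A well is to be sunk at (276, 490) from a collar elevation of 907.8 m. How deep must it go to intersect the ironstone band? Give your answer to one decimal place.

Two edge vectors: Outcrop 7→Outcrop 8 = (-25, -76, -58.2), Outcrop 7→Outcrop 9 = (43, 53, 40.9).
Normal n = (Outcrop 7→Outcrop 8) × (Outcrop 7→Outcrop 9) = (-23.8, -1480.1, 1943).
So ∂z/∂x = −n_x/n_z = 0.01225 and ∂z/∂y = −n_y/n_z = 0.76176.
Intercept c from Outcrop 7: 818.8 − 2.60 − 290.23 = 525.97.
At (276, 490): z_contact = 3.38 + 373.26 + 525.97 = 902.62 m.
Depth below ground = 907.8 − 902.62 = 5.2 m.

5.2 m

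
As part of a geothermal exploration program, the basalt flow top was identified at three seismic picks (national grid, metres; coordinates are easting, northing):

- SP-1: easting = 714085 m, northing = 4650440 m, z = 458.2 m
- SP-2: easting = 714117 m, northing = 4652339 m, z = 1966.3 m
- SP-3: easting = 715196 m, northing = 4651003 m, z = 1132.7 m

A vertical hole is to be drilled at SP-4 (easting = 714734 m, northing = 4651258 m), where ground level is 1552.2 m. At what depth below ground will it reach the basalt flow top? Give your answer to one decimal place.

313.3 m

Two edge vectors: SP-1→SP-2 = (32, 1899, 1508.1), SP-1→SP-3 = (1111, 563, 674.5).
Normal n = (SP-1→SP-2) × (SP-1→SP-3) = (431815.2, 1653915.1, -2091773).
So ∂z/∂easting = −n_x/n_z = 0.206435019 and ∂z/∂northing = −n_y/n_z = 0.790676187.
Intercept c from SP-1: 458.2 − 147412.15 − 3676992.17 = −3823946.12.
At (714734, 4651258): z_contact = 147546.13 + 3677638.94 − 3823946.12 = 1238.95 m.
Depth below ground = 1552.2 − 1238.95 = 313.3 m.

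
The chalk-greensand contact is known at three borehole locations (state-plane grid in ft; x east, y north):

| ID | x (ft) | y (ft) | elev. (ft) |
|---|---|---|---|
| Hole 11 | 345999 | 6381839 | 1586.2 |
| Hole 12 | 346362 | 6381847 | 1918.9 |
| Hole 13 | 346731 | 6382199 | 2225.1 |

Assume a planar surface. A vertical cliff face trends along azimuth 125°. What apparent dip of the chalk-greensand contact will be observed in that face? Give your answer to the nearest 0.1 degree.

Two edge vectors: Hole 11→Hole 12 = (363, 8, 332.7), Hole 11→Hole 13 = (732, 360, 638.9).
Normal n = (Hole 11→Hole 12) × (Hole 11→Hole 13) = (-114660.8, 11615.7, 124824).
So ∂z/∂x = −n_x/n_z = 0.91858 and ∂z/∂y = −n_y/n_z = −0.09306.
Unit vector along 125° is (sin 125°, cos 125°) = (0.8192, -0.5736).
Slope in that direction = a·(0.8192) + b·(-0.5736) = 0.80583.
Apparent dip = arctan|0.80583| = 38.9° (true dip is 42.7°, so apparent ≤ true as expected).

38.9°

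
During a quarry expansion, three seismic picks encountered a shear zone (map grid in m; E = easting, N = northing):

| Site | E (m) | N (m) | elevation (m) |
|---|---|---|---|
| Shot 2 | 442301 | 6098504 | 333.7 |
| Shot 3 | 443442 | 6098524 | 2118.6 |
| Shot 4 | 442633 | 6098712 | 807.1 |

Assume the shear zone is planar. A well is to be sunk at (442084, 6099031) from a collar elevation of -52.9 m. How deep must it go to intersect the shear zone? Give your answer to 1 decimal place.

73.5 m

Let the plane be z = a·E + b·N + c.
Shot 3−Shot 2: 1141a + 20b = 1784.9;  Shot 4−Shot 2: 332a + 208b = 473.4.
Solving gives a = 1.568313913, b = −0.227308746.
Then c = 333.7 − a·442301 − b·6098504 = 692910.18.
At (442084, 6099031): z_contact = 693326.49 − 1386363.09 + 692910.18 = -126.42 m.
Depth below ground = -52.9 − (-126.42) = 73.5 m.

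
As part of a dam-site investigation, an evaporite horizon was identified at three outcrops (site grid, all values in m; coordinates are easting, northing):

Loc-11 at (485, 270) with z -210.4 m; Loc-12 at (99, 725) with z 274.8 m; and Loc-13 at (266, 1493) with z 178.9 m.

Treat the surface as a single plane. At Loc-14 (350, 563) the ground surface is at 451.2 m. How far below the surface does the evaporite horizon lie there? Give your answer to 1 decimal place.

Two edge vectors: Loc-11→Loc-12 = (-386, 455, 485.2), Loc-11→Loc-13 = (-219, 1223, 389.3).
Normal n = (Loc-11→Loc-12) × (Loc-11→Loc-13) = (-416268.1, 44011, -372433).
So ∂z/∂easting = −n_x/n_z = −1.117699 and ∂z/∂northing = −n_y/n_z = 0.118172.
Intercept c from Loc-11: -210.4 + 542.08 − 31.91 = 299.78.
At (350, 563): z_contact = −391.19 + 66.53 + 299.78 = -24.89 m.
Depth below ground = 451.2 − (-24.89) = 476.1 m.

476.1 m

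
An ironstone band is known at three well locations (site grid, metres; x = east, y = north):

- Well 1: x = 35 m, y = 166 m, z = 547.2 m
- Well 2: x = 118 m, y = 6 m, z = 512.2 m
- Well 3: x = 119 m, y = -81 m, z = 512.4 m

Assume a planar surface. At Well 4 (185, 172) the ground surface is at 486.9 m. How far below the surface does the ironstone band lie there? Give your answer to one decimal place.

Let the plane be z = a·x + b·y + c.
Well 2−Well 1: 83a − 160b = −35;  Well 3−Well 1: 84a − 247b = −34.8.
Solving gives a = −0.43577, b = −0.00731.
Then c = 547.2 − a·35 − b·166 = 563.67.
At (185, 172): z_contact = −80.62 − 1.26 + 563.67 = 481.79 m.
Depth below ground = 486.9 − 481.79 = 5.1 m.

5.1 m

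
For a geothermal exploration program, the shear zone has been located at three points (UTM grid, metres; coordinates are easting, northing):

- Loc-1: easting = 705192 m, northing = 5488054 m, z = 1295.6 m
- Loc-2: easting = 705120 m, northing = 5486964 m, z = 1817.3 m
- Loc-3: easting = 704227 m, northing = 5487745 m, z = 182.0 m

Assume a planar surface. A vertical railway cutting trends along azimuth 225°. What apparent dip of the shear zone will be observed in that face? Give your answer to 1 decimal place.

28.5°

Let the plane be z = a·easting + b·northing + c.
Loc-2−Loc-1: −72a − 1090b = 521.7;  Loc-3−Loc-1: −965a − 309b = −1113.6.
Solving gives a = 1.33550, b = −0.56684.
Unit vector along 225° is (sin 225°, cos 225°) = (-0.7071, -0.7071).
Slope in that direction = a·(-0.7071) + b·(-0.7071) = −0.54352.
Apparent dip = arctan|0.54352| = 28.5° (true dip is 55.4°, so apparent ≤ true as expected).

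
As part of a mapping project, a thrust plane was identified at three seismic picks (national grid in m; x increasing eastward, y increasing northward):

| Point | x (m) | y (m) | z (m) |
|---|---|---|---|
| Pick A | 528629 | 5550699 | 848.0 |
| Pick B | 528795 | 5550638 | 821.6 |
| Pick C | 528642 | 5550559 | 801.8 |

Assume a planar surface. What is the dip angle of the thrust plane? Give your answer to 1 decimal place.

Let the plane be z = a·x + b·y + c.
Pick B−Pick A: 166a − 61b = −26.4;  Pick C−Pick A: 13a − 140b = −46.2.
Solving gives a = −0.03911, b = 0.32637.
Gradient magnitude |∇z| = √(a² + b²) = √(0.00153 + 0.10652) = 0.32870.
True dip = arctan(0.32870) = 18.2°, dipping toward S (azimuth ≈ 173°).

18.2°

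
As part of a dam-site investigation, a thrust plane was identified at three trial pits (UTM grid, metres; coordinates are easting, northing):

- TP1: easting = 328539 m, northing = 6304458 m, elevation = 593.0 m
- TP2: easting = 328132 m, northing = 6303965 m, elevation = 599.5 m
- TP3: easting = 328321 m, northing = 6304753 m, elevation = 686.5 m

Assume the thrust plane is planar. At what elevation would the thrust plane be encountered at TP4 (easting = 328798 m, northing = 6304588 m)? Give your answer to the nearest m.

559 m

Let the plane be z = a·easting + b·northing + c.
TP2−TP1: −407a − 493b = 6.5;  TP3−TP1: −218a + 295b = 93.5.
Solving gives a = −0.21100998, b = 0.16101635.
Then c = 593 − a·328539 − b·6304458 = −945202.83.
At (328798, 6304588): z = −69379.7 + 1015141.8 − 945202.83 = 559.3 m.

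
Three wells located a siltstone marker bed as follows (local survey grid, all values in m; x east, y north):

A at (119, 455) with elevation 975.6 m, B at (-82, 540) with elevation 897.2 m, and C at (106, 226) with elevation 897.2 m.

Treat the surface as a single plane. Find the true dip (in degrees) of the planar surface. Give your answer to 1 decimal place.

31.3°

Let the plane be z = a·x + b·y + c.
B−A: −201a + 85b = −78.4;  C−A: −13a − 229b = −78.4.
Solving gives a = 0.52229, b = 0.31271.
Gradient magnitude |∇z| = √(a² + b²) = √(0.27279 + 0.09779) = 0.60875.
True dip = arctan(0.60875) = 31.3°, dipping toward WSW (azimuth ≈ 239°).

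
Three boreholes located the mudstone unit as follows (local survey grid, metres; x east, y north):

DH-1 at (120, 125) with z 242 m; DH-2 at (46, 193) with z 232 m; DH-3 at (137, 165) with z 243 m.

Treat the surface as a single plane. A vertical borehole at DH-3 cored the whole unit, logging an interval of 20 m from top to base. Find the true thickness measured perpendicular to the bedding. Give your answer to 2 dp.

19.87 m

Let the plane be z = a·x + b·y + c.
DH-2−DH-1: −74a + 68b = −10;  DH-3−DH-1: 17a + 40b = 1.
Solving gives a = 0.11370, b = −0.02332.
|∇z| = √(a²+b²) = 0.11607, so dip δ = arctan(0.11607) = 6.62°.
True thickness = vertical thickness × cos δ = 20 × cos 6.62° = 19.87 m.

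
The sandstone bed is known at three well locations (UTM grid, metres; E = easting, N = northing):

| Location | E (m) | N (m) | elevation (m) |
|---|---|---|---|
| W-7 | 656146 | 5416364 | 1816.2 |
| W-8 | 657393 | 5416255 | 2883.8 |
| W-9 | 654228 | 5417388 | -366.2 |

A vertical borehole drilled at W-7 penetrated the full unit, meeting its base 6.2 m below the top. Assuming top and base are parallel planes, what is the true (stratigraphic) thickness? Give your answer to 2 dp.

Two edge vectors: W-7→W-8 = (1247, -109, 1067.6), W-7→W-9 = (-1918, 1024, -2182.4).
Normal n = (W-7→W-8) × (W-7→W-9) = (-855340.8, 673796, 1067866).
So ∂z/∂E = −n_x/n_z = 0.80098 and ∂z/∂N = −n_y/n_z = −0.63097.
|∇z| = √(a²+b²) = 1.01966, so dip δ = arctan(1.01966) = 45.56°.
True thickness = vertical thickness × cos δ = 6.2 × cos 45.56° = 4.34 m.

4.34 m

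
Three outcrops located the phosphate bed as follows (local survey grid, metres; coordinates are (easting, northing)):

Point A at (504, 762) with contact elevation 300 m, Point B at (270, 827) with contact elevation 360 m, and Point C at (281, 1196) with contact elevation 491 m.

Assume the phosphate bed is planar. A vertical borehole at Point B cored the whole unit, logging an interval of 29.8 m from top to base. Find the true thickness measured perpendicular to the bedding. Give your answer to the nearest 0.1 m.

27.7 m

Two edge vectors: Point A→Point B = (-234, 65, 60), Point A→Point C = (-223, 434, 191).
Normal n = (Point A→Point B) × (Point A→Point C) = (-13625, 31314, -87061).
So ∂z/∂E = −n_x/n_z = −0.15650 and ∂z/∂N = −n_y/n_z = 0.35968.
|∇z| = √(a²+b²) = 0.39225, so dip δ = arctan(0.39225) = 21.42°.
True thickness = vertical thickness × cos δ = 29.8 × cos 21.42° = 27.7 m.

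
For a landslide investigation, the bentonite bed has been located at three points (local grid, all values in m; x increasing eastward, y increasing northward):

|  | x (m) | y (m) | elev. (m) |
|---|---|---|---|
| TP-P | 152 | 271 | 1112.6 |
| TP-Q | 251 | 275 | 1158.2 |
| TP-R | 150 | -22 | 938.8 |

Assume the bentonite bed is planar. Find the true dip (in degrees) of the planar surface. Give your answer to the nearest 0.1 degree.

36.3°

Two edge vectors: TP-P→TP-Q = (99, 4, 45.6), TP-P→TP-R = (-2, -293, -173.8).
Normal n = (TP-P→TP-Q) × (TP-P→TP-R) = (12665.6, 17115, -28999).
So ∂z/∂x = −n_x/n_z = 0.43676 and ∂z/∂y = −n_y/n_z = 0.59019.
Gradient magnitude |∇z| = √(a² + b²) = √(0.19076 + 0.34833) = 0.73423.
True dip = arctan(0.73423) = 36.3°, dipping toward SW (azimuth ≈ 217°).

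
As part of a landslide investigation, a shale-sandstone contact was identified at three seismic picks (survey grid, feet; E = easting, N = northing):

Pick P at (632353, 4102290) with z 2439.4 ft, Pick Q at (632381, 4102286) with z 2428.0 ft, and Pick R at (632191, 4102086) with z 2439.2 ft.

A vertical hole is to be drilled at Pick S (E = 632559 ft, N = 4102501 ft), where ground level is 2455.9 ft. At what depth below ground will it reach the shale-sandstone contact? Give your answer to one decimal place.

30.3 ft

Two edge vectors: Pick P→Pick Q = (28, -4, -11.4), Pick P→Pick R = (-162, -204, -0.2).
Normal n = (Pick P→Pick Q) × (Pick P→Pick R) = (-2324.8, 1852.4, -6360).
So ∂z/∂E = −n_x/n_z = −0.365534591 and ∂z/∂N = −n_y/n_z = 0.291257862.
Intercept c from Pick P: 2439.4 + 231146.90 − 1194824.21 = −961237.92.
At (632559, 4102501): z_contact = −231222.20 + 1194885.67 − 961237.92 = 2425.56 ft.
Depth below ground = 2455.9 − 2425.56 = 30.3 ft.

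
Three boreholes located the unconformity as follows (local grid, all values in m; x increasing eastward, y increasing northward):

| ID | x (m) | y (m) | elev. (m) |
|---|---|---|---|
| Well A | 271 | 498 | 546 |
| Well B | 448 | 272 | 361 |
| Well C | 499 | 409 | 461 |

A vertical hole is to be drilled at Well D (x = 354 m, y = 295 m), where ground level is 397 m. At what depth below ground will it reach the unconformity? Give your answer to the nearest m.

11 m

Two edge vectors: Well A→Well B = (177, -226, -185), Well A→Well C = (228, -89, -85).
Normal n = (Well A→Well B) × (Well A→Well C) = (2745, -27135, 35775).
So ∂z/∂x = −n_x/n_z = −0.07673 and ∂z/∂y = −n_y/n_z = 0.75849.
Intercept c from Well A: 546 + 20.79 − 377.73 = 189.07.
At (354, 295): z_contact = −27.2 + 223.8 + 189.07 = 385.7 m.
Depth below ground = 397 − 385.7 = 11 m.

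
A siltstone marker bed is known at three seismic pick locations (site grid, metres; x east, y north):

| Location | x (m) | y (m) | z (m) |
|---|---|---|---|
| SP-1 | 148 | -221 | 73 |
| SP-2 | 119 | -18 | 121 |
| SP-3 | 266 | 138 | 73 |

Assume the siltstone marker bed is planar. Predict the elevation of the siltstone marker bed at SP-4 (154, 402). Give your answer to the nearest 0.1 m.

172.7 m

Two edge vectors: SP-1→SP-2 = (-29, 203, 48), SP-1→SP-3 = (118, 359, 0).
Normal n = (SP-1→SP-2) × (SP-1→SP-3) = (-17232, 5664, -34365).
So ∂z/∂x = −n_x/n_z = −0.50144 and ∂z/∂y = −n_y/n_z = 0.16482.
Intercept c from SP-1: 73 + 74.21 + 36.42 = 183.64.
At (154, 402): z = −77.2 + 66.3 + 183.64 = 172.7 m.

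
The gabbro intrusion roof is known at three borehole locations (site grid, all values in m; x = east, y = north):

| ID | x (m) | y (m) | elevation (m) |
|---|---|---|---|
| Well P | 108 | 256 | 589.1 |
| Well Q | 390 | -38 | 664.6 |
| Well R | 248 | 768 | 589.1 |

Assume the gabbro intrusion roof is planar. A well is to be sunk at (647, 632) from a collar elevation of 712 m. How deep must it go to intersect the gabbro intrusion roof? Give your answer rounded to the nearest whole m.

Let the plane be z = a·x + b·y + c.
Well Q−Well P: 282a − 294b = 75.5;  Well R−Well P: 140a + 512b = 0.
Solving gives a = 0.20834, b = −0.05697.
Then c = 589.1 − a·108 − b·256 = 581.18.
At (647, 632): z_contact = 134.8 − 36.0 + 581.18 = 680.0 m.
Depth below ground = 712 − 680.0 = 32 m.

32 m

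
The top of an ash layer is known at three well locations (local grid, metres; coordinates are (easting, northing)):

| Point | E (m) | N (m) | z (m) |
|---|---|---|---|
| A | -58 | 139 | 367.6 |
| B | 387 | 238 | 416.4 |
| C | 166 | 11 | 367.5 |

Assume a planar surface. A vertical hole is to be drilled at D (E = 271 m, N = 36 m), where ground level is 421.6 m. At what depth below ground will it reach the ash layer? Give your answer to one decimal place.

42.4 m

Let the plane be z = a·E + b·N + c.
B−A: 445a + 99b = 48.8;  C−A: 224a − 128b = −0.1.
Solving gives a = 0.07881, b = 0.13869.
Then c = 367.6 − a·-58 − b·139 = 352.89.
At (271, 36): z_contact = 21.36 + 4.99 + 352.89 = 379.24 m.
Depth below ground = 421.6 − 379.24 = 42.4 m.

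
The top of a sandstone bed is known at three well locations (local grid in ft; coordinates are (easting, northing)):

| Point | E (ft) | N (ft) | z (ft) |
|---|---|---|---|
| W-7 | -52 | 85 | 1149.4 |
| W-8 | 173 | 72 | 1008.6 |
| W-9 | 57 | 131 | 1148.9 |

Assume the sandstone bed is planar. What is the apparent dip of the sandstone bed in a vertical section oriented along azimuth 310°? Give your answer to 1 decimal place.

Let the plane be z = a·E + b·N + c.
W-8−W-7: 225a − 13b = −140.8;  W-9−W-7: 109a + 46b = −0.5.
Solving gives a = −0.55097, b = 1.29470.
Unit vector along 310° is (sin 310°, cos 310°) = (-0.7660, 0.6428).
Slope in that direction = a·(-0.7660) + b·(0.6428) = 1.25429.
Apparent dip = arctan|1.25429| = 51.4° (true dip is 54.6°, so apparent ≤ true as expected).

51.4°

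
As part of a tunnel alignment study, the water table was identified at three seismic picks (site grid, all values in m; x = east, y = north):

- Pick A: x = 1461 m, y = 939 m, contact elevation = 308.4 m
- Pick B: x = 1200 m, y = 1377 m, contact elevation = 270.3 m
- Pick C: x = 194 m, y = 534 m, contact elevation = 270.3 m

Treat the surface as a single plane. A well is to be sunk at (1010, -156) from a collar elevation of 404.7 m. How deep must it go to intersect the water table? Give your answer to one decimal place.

Let the plane be z = a·x + b·y + c.
Pick B−Pick A: −261a + 438b = −38.1;  Pick C−Pick A: −1267a − 405b = −38.1.
Solving gives a = 0.048616, b = −0.058016.
Then c = 308.4 − a·1461 − b·939 = 291.85.
At (1010, -156): z_contact = 49.10 + 9.05 + 291.85 = 350.00 m.
Depth below ground = 404.7 − 350.00 = 54.7 m.

54.7 m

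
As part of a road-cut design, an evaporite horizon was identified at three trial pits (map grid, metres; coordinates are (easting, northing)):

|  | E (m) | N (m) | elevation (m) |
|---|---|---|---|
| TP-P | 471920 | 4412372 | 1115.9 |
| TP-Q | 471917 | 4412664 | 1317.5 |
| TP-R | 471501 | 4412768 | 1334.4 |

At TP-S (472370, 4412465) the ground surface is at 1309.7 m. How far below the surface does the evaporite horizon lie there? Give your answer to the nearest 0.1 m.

69.9 m

Two edge vectors: TP-P→TP-Q = (-3, 292, 201.6), TP-P→TP-R = (-419, 396, 218.5).
Normal n = (TP-P→TP-Q) × (TP-P→TP-R) = (-16031.6, -83814.9, 121160).
So ∂z/∂E = −n_x/n_z = 0.132317597 and ∂z/∂N = −n_y/n_z = 0.691770386.
Intercept c from TP-P: 1115.9 − 62443.32 − 3052348.28 = −3113675.70.
At (472370, 4412465): z_contact = 62502.86 + 3052412.62 − 3113675.70 = 1239.78 m.
Depth below ground = 1309.7 − 1239.78 = 69.9 m.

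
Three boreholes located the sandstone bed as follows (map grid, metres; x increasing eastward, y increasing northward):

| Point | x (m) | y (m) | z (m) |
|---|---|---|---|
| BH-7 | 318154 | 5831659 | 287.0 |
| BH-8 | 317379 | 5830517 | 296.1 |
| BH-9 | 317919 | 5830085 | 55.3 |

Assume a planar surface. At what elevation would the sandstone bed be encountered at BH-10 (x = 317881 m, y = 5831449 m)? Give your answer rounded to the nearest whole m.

327 m

Let the plane be z = a·x + b·y + c.
BH-8−BH-7: −775a − 1142b = 9.1;  BH-9−BH-7: −235a − 1574b = −231.7.
Solving gives a = −0.29314836, b = 0.19097196.
Then c = 287 − a·318154 − b·5831659 = −1020130.02.
At (317881, 5831449): z = −93186.3 + 1113643.2 − 1020130.02 = 326.9 m.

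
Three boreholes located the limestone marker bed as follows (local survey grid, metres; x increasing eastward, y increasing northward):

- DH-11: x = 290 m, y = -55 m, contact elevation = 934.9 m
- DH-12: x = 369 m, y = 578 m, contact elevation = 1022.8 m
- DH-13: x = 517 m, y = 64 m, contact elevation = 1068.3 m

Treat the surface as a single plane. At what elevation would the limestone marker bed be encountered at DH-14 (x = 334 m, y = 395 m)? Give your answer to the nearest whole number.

Two edge vectors: DH-11→DH-12 = (79, 633, 87.9), DH-11→DH-13 = (227, 119, 133.4).
Normal n = (DH-11→DH-12) × (DH-11→DH-13) = (73982.1, 9414.7, -134290).
So ∂z/∂x = −n_x/n_z = 0.55091 and ∂z/∂y = −n_y/n_z = 0.07011.
Intercept c from DH-11: 934.9 − 159.76 + 3.86 = 778.99.
At (334, 395): z = 184.0 + 27.7 + 778.99 = 990.7 m.

991 m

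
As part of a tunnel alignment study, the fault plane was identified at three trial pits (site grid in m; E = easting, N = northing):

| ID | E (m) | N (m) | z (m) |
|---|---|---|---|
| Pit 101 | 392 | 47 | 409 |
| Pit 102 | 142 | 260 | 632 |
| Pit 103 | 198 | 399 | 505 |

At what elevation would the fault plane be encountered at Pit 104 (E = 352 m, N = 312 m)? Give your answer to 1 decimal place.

349.4 m

Two edge vectors: Pit 101→Pit 102 = (-250, 213, 223), Pit 101→Pit 103 = (-194, 352, 96).
Normal n = (Pit 101→Pit 102) × (Pit 101→Pit 103) = (-58048, -19262, -46678).
So ∂z/∂E = −n_x/n_z = −1.24358 and ∂z/∂N = −n_y/n_z = −0.41266.
Intercept c from Pit 101: 409 + 487.48 + 19.39 = 915.88.
At (352, 312): z = −437.7 − 128.7 + 915.88 = 349.4 m.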